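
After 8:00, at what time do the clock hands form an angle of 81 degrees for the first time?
At t minutes past 8:00, the hour hand is at 30 x 8 + 0.5t degrees and the minute hand is at 6t degrees.
The smaller angle between them is 81 degrees when |30H - 5.5t| = 81 or |30H - 5.5t| = 279.
With H = 8, solve 30 x 8 - 5.5t = +/- target for each target:
  t = (30 x 8 - 81) / 5.5 = 28.91
  t = (30 x 8 + 81) / 5.5 = 58.36
  t = (30 x 8 - 279) / 5.5 = -7.09 (outside (0, 60))
  t = (30 x 8 + 279) / 5.5 = 94.36 (outside (0, 60))
Valid solutions in (0, 60): {28.91, 58.36} minutes.
The first occurrence is t = 28.91 minutes.
The hands form a 81-degree angle at 28.91 minutes past 8:00.

Final answer: 28.91 minutes past 8:00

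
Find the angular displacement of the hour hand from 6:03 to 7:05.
The hour hand moves 0.5 degrees per minute.
Time elapsed: 7:05 - 6:03 = 62 minutes
Angular displacement: 62 x 0.5 = 31 degrees

Final answer: 31 degrees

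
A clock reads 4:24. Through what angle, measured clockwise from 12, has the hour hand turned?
The hour hand moves 30 degrees per hour and 0.5 degrees per minute.
At 4:24: (4) x 30 + 24 x 0.5 = 120 + 12 = 132 degrees

Final answer: 132 degrees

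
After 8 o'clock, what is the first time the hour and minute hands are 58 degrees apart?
At t minutes past 8:00, the hour hand is at 30 x 8 + 0.5t degrees and the minute hand is at 6t degrees.
The smaller angle between them is 58 degrees when |30H - 5.5t| = 58 or |30H - 5.5t| = 302.
With H = 8, solve 30 x 8 - 5.5t = +/- target for each target:
  t = (30 x 8 - 58) / 5.5 = 33.09
  t = (30 x 8 + 58) / 5.5 = 54.18
  t = (30 x 8 - 302) / 5.5 = -11.27 (outside (0, 60))
  t = (30 x 8 + 302) / 5.5 = 98.55 (outside (0, 60))
Valid solutions in (0, 60): {33.09, 54.18} minutes.
The first occurrence is t = 33.09 minutes.
The hands form a 58-degree angle at 33.09 minutes past 8:00.

Final answer: 33.09 minutes past 8:00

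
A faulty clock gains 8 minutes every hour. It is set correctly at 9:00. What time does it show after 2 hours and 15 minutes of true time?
For every 60 true minutes, the faulty clock advances 60 + 8 = 68 minutes.
True elapsed: 2 hours and 15 minutes = 135 minutes.
Faulty clock advances: 135 x 68/60 = 153 minutes (drift: 18 minutes ahead).
Shown time: 9:00 + 153 minutes = 11:33.

Final answer: 11:33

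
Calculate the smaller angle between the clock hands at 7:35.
Hour hand position: 7 x 30 + 35 x 0.5 = 227.5 degrees
Minute hand position: 35 x 6 = 210 degrees
Difference: |227.5 - 210| = 17.5 degrees
The angle between the hands is 17.5 degrees

Final answer: 17.5 degrees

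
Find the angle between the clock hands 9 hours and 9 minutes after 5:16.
First find the time 9 hours and 9 minutes after 5:16.
Total minutes: 5 x 60 + 16 + 9 x 60 + 9 = 865.
865 mod 720 = 145 minutes = 2:25.
Now compute the angle at 2:25:
Hour hand: 2 x 30 + 25 x 0.5 = 72.5 degrees
Minute hand: 25 x 6 = 150 degrees
Difference: |72.5 - 150| = 77.5 degrees
The angle is 77.5 degrees

Final answer: 77.5 degrees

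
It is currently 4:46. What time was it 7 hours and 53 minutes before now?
Starting time: 4:46 = 286 total minutes past 12:00
Subtracting: 7 hours and 53 minutes = 473 minutes
286 - 473 = -187 (negative, add 12 hours = 720) = 533 minutes
= 8 hours and 53 minutes past 12:00 = 8:53

Final answer: 8:53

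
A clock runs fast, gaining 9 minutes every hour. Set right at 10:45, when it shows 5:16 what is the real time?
For every 60 true minutes, the faulty clock advances 69 minutes, so 1 faulty-clock minute corresponds to 60/69 true minutes.
From 10:45 to 5:16 on the faulty dial is 391 minutes.
True elapsed: 391 x 60/69 = 340 minutes = 5 hours and 40 minutes.
True time: 10:45 + 5 hours and 40 minutes = 4:25.

Final answer: 4:25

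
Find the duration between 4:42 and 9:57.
From 4:42 to 9:57:
(9 x 60 + 57) - (4 x 60 + 42) = 597 - 282 = 315 minutes
= 5 hours and 15 minutes

Final answer: 5 hours and 15 minutes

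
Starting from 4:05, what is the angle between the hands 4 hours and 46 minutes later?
First find the time 4 hours and 46 minutes after 4:05.
Total minutes: 4 x 60 + 5 + 4 x 60 + 46 = 531.
531 mod 720 = 531 minutes = 8:51.
Now compute the angle at 8:51:
Hour hand: 8 x 30 + 51 x 0.5 = 265.5 degrees
Minute hand: 51 x 6 = 306 degrees
Difference: |265.5 - 306| = 40.5 degrees
The angle is 40.5 degrees

Final answer: 40.5 degrees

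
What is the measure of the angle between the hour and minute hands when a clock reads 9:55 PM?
Hour hand position: 9 x 30 + 55 x 0.5 = 297.5 degrees
Minute hand position: 55 x 6 = 330 degrees
Difference: |297.5 - 330| = 32.5 degrees
The angle between the hands is 32.5 degrees

Final answer: 32.5 degrees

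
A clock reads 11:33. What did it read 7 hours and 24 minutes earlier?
Starting time: 11:33 = 693 total minutes past 12:00
Subtracting: 7 hours and 24 minutes = 444 minutes
693 - 444 = 249 minutes
= 4 hours and 9 minutes past 12:00 = 4:09

Final answer: 4:09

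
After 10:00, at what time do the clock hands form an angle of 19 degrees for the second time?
At t minutes past 10:00, the hour hand is at 30 x 10 + 0.5t degrees and the minute hand is at 6t degrees.
The smaller angle between them is 19 degrees when |30H - 5.5t| = 19 or |30H - 5.5t| = 341.
With H = 10, solve 30 x 10 - 5.5t = +/- target for each target:
  t = (30 x 10 - 19) / 5.5 = 51.09
  t = (30 x 10 + 19) / 5.5 = 58
  t = (30 x 10 - 341) / 5.5 = -7.45 (outside (0, 60))
  t = (30 x 10 + 341) / 5.5 = 116.55 (outside (0, 60))
Valid solutions in (0, 60): {51.09, 58} minutes.
The second occurrence is t = 58 minutes.
The hands form a 19-degree angle at 58 minutes past 10:00.

Final answer: 58 minutes past 10:00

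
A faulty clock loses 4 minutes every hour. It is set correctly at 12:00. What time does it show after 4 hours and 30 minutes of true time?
For every 60 true minutes, the faulty clock advances 60 - 4 = 56 minutes.
True elapsed: 4 hours and 30 minutes = 270 minutes.
Faulty clock advances: 270 x 56/60 = 252 minutes (drift: 18 minutes behind).
Shown time: 12:00 + 252 minutes = 4:12.

Final answer: 4:12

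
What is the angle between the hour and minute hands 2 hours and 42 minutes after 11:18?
First find the time 2 hours and 42 minutes after 11:18.
Total minutes: 11 x 60 + 18 + 2 x 60 + 42 = 840.
840 mod 720 = 120 minutes = 2:00.
Now compute the angle at 2:00:
Hour hand: 2 x 30 + 0 x 0.5 = 60 degrees
Minute hand: 0 x 6 = 0 degrees
Difference: |60 - 0| = 60 degrees
The angle is 60 degrees

Final answer: 60 degrees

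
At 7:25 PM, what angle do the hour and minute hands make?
Hour hand position: 7 x 30 + 25 x 0.5 = 222.5 degrees
Minute hand position: 25 x 6 = 150 degrees
Difference: |222.5 - 150| = 72.5 degrees
The angle between the hands is 72.5 degrees

Final answer: 72.5 degrees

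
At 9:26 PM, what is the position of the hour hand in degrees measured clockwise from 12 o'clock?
The hour hand moves 30 degrees per hour and 0.5 degrees per minute.
At 9:26: (9) x 30 + 26 x 0.5 = 270 + 13 = 283 degrees

Final answer: 283 degrees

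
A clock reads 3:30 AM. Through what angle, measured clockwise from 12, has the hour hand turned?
The hour hand moves 30 degrees per hour and 0.5 degrees per minute.
At 3:30: (3) x 30 + 30 x 0.5 = 90 + 15 = 105 degrees

Final answer: 105 degrees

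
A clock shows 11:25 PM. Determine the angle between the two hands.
Hour hand position: 11 x 30 + 25 x 0.5 = 342.5 degrees
Minute hand position: 25 x 6 = 150 degrees
Difference: |342.5 - 150| = 192.5 degrees
Since 192.5 > 180, the smaller angle is 360 - 192.5 = 167.5 degrees

Final answer: 167.5 degrees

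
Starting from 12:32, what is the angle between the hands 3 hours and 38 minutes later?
First find the time 3 hours and 38 minutes after 12:32.
Total minutes: 12 x 60 + 32 + 3 x 60 + 38 = 970.
970 mod 720 = 250 minutes = 4:10.
Now compute the angle at 4:10:
Hour hand: 4 x 30 + 10 x 0.5 = 125 degrees
Minute hand: 10 x 6 = 60 degrees
Difference: |125 - 60| = 65 degrees
The angle is 65 degrees

Final answer: 65 degrees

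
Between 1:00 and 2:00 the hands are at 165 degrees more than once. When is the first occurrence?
At t minutes past 1:00, the hour hand is at 30 x 1 + 0.5t degrees and the minute hand is at 6t degrees.
The smaller angle between them is 165 degrees when |30H - 5.5t| = 165 or |30H - 5.5t| = 195.
With H = 1, solve 30 x 1 - 5.5t = +/- target for each target:
  t = (30 x 1 - 165) / 5.5 = -24.55 (outside (0, 60))
  t = (30 x 1 + 165) / 5.5 = 35.45
  t = (30 x 1 - 195) / 5.5 = -30 (outside (0, 60))
  t = (30 x 1 + 195) / 5.5 = 40.91
Valid solutions in (0, 60): {35.45, 40.91} minutes.
The first occurrence is t = 35.45 minutes.
The hands form a 165-degree angle at 35.45 minutes past 1:00.

Final answer: 35.45 minutes past 1:00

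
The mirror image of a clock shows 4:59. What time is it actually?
Reflection across the vertical (12-6) axis maps a hand at angle A degrees to (360 - A) degrees, which sends a reading of T minutes past 12:00 to (720 - T) minutes past 12:00.
Mirror reads 4:59 = 299 minutes past 12:00.
Actual time: (720 - 299) mod 720 = 421 minutes = 7:01.

Final answer: 7:01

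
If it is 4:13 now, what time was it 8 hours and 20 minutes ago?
Starting time: 4:13 = 253 total minutes past 12:00
Subtracting: 8 hours and 20 minutes = 500 minutes
253 - 500 = -247 (negative, add 12 hours = 720) = 473 minutes
= 7 hours and 53 minutes past 12:00 = 7:53

Final answer: 7:53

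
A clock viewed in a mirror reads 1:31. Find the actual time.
Reflection across the vertical (12-6) axis maps a hand at angle A degrees to (360 - A) degrees, which sends a reading of T minutes past 12:00 to (720 - T) minutes past 12:00.
Mirror reads 1:31 = 91 minutes past 12:00.
Actual time: (720 - 91) mod 720 = 629 minutes = 10:29.

Final answer: 10:29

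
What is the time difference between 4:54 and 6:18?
From 4:54 to 6:18:
(6 x 60 + 18) - (4 x 60 + 54) = 378 - 294 = 84 minutes
= 1 hour and 24 minutes

Final answer: 1 hour and 24 minutes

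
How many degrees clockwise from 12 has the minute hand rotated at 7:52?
The minute hand moves 6 degrees per minute.
At 7:52: 52 x 6 = 312 degrees

Final answer: 312 degrees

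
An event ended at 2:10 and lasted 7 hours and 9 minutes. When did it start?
Starting time: 2:10 = 130 total minutes past 12:00
Subtracting: 7 hours and 9 minutes = 429 minutes
130 - 429 = -299 (negative, add 12 hours = 720) = 421 minutes
= 7 hours and 1 minute past 12:00 = 7:01

Final answer: 7:01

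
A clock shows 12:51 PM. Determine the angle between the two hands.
Hour hand position: 0 x 30 + 51 x 0.5 = 25.5 degrees
Minute hand position: 51 x 6 = 306 degrees
Difference: |25.5 - 306| = 280.5 degrees
Since 280.5 > 180, the smaller angle is 360 - 280.5 = 79.5 degrees

Final answer: 79.5 degrees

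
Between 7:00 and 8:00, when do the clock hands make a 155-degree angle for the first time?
At t minutes past 7:00, the hour hand is at 30 x 7 + 0.5t degrees and the minute hand is at 6t degrees.
The smaller angle between them is 155 degrees when |30H - 5.5t| = 155 or |30H - 5.5t| = 205.
With H = 7, solve 30 x 7 - 5.5t = +/- target for each target:
  t = (30 x 7 - 155) / 5.5 = 10
  t = (30 x 7 + 155) / 5.5 = 66.36 (outside (0, 60))
  t = (30 x 7 - 205) / 5.5 = 0.91
  t = (30 x 7 + 205) / 5.5 = 75.45 (outside (0, 60))
Valid solutions in (0, 60): {0.91, 10} minutes.
The first occurrence is t = 0.91 minutes.
The hands form a 155-degree angle at 0.91 minutes past 7:00.

Final answer: 0.91 minutes past 7:00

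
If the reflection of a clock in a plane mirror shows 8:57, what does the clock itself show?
Reflection across the vertical (12-6) axis maps a hand at angle A degrees to (360 - A) degrees, which sends a reading of T minutes past 12:00 to (720 - T) minutes past 12:00.
Mirror reads 8:57 = 537 minutes past 12:00.
Actual time: (720 - 537) mod 720 = 183 minutes = 3:03.

Final answer: 3:03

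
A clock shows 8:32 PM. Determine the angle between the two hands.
Hour hand position: 8 x 30 + 32 x 0.5 = 256 degrees
Minute hand position: 32 x 6 = 192 degrees
Difference: |256 - 192| = 64 degrees
The angle between the hands is 64 degrees

Final answer: 64 degrees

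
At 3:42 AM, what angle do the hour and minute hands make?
Hour hand position: 3 x 30 + 42 x 0.5 = 111 degrees
Minute hand position: 42 x 6 = 252 degrees
Difference: |111 - 252| = 141 degrees
The angle between the hands is 141 degrees

Final answer: 141 degrees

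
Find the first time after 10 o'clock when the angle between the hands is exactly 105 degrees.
At t minutes past 10:00, the hour hand is at 30 x 10 + 0.5t degrees and the minute hand is at 6t degrees.
The smaller angle between them is 105 degrees when |30H - 5.5t| = 105 or |30H - 5.5t| = 255.
With H = 10, solve 30 x 10 - 5.5t = +/- target for each target:
  t = (30 x 10 - 105) / 5.5 = 35.45
  t = (30 x 10 + 105) / 5.5 = 73.64 (outside (0, 60))
  t = (30 x 10 - 255) / 5.5 = 8.18
  t = (30 x 10 + 255) / 5.5 = 100.91 (outside (0, 60))
Valid solutions in (0, 60): {8.18, 35.45} minutes.
The first occurrence is t = 8.18 minutes.
The hands form a 105-degree angle at 8.18 minutes past 10:00.

Final answer: 8.18 minutes past 10:00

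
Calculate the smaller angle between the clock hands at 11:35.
Hour hand position: 11 x 30 + 35 x 0.5 = 347.5 degrees
Minute hand position: 35 x 6 = 210 degrees
Difference: |347.5 - 210| = 137.5 degrees
The angle between the hands is 137.5 degrees

Final answer: 137.5 degrees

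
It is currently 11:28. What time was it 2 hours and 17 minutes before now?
Starting time: 11:28 = 688 total minutes past 12:00
Subtracting: 2 hours and 17 minutes = 137 minutes
688 - 137 = 551 minutes
= 9 hours and 11 minutes past 12:00 = 9:11

Final answer: 9:11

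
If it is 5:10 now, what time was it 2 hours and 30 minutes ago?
Starting time: 5:10 = 310 total minutes past 12:00
Subtracting: 2 hours and 30 minutes = 150 minutes
310 - 150 = 160 minutes
= 2 hours and 40 minutes past 12:00 = 2:40

Final answer: 2:40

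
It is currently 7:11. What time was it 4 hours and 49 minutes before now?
Starting time: 7:11 = 431 total minutes past 12:00
Subtracting: 4 hours and 49 minutes = 289 minutes
431 - 289 = 142 minutes
= 2 hours and 22 minutes past 12:00 = 2:22

Final answer: 2:22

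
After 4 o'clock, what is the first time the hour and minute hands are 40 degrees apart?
At t minutes past 4:00, the hour hand is at 30 x 4 + 0.5t degrees and the minute hand is at 6t degrees.
The smaller angle between them is 40 degrees when |30H - 5.5t| = 40 or |30H - 5.5t| = 320.
With H = 4, solve 30 x 4 - 5.5t = +/- target for each target:
  t = (30 x 4 - 40) / 5.5 = 14.55
  t = (30 x 4 + 40) / 5.5 = 29.09
  t = (30 x 4 - 320) / 5.5 = -36.36 (outside (0, 60))
  t = (30 x 4 + 320) / 5.5 = 80 (outside (0, 60))
Valid solutions in (0, 60): {14.55, 29.09} minutes.
The first occurrence is t = 14.55 minutes.
The hands form a 40-degree angle at 14.55 minutes past 4:00.

Final answer: 14.55 minutes past 4:00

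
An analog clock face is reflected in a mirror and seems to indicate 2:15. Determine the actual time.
Reflection across the vertical (12-6) axis maps a hand at angle A degrees to (360 - A) degrees, which sends a reading of T minutes past 12:00 to (720 - T) minutes past 12:00.
Mirror reads 2:15 = 135 minutes past 12:00.
Actual time: (720 - 135) mod 720 = 585 minutes = 9:45.

Final answer: 9:45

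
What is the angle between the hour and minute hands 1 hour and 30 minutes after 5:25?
First find the time 1 hour and 30 minutes after 5:25.
Total minutes: 5 x 60 + 25 + 1 x 60 + 30 = 415.
415 mod 720 = 415 minutes = 6:55.
Now compute the angle at 6:55:
Hour hand: 6 x 30 + 55 x 0.5 = 207.5 degrees
Minute hand: 55 x 6 = 330 degrees
Difference: |207.5 - 330| = 122.5 degrees
The angle is 122.5 degrees

Final answer: 122.5 degrees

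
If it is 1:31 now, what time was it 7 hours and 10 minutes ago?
Starting time: 1:31 = 91 total minutes past 12:00
Subtracting: 7 hours and 10 minutes = 430 minutes
91 - 430 = -339 (negative, add 12 hours = 720) = 381 minutes
= 6 hours and 21 minutes past 12:00 = 6:21

Final answer: 6:21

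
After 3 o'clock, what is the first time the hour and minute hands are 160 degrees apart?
At t minutes past 3:00, the hour hand is at 30 x 3 + 0.5t degrees and the minute hand is at 6t degrees.
The smaller angle between them is 160 degrees when |30H - 5.5t| = 160 or |30H - 5.5t| = 200.
With H = 3, solve 30 x 3 - 5.5t = +/- target for each target:
  t = (30 x 3 - 160) / 5.5 = -12.73 (outside (0, 60))
  t = (30 x 3 + 160) / 5.5 = 45.45
  t = (30 x 3 - 200) / 5.5 = -20 (outside (0, 60))
  t = (30 x 3 + 200) / 5.5 = 52.73
Valid solutions in (0, 60): {45.45, 52.73} minutes.
The first occurrence is t = 45.45 minutes.
The hands form a 160-degree angle at 45.45 minutes past 3:00.

Final answer: 45.45 minutes past 3:00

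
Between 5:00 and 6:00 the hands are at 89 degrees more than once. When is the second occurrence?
At t minutes past 5:00, the hour hand is at 30 x 5 + 0.5t degrees and the minute hand is at 6t degrees.
The smaller angle between them is 89 degrees when |30H - 5.5t| = 89 or |30H - 5.5t| = 271.
With H = 5, solve 30 x 5 - 5.5t = +/- target for each target:
  t = (30 x 5 - 89) / 5.5 = 11.09
  t = (30 x 5 + 89) / 5.5 = 43.45
  t = (30 x 5 - 271) / 5.5 = -22 (outside (0, 60))
  t = (30 x 5 + 271) / 5.5 = 76.55 (outside (0, 60))
Valid solutions in (0, 60): {11.09, 43.45} minutes.
The second occurrence is t = 43.45 minutes.
The hands form a 89-degree angle at 43.45 minutes past 5:00.

Final answer: 43.45 minutes past 5:00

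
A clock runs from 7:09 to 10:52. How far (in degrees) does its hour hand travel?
The hour hand moves 0.5 degrees per minute.
Time elapsed: 10:52 - 7:09 = 223 minutes
Angular displacement: 223 x 0.5 = 111.5 degrees

Final answer: 111.5 degrees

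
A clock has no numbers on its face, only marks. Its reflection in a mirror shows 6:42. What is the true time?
Reflection across the vertical (12-6) axis maps a hand at angle A degrees to (360 - A) degrees, which sends a reading of T minutes past 12:00 to (720 - T) minutes past 12:00.
Mirror reads 6:42 = 402 minutes past 12:00.
Actual time: (720 - 402) mod 720 = 318 minutes = 5:18.

Final answer: 5:18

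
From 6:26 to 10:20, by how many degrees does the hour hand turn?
The hour hand moves 0.5 degrees per minute.
Time elapsed: 10:20 - 6:26 = 234 minutes
Angular displacement: 234 x 0.5 = 117 degrees

Final answer: 117 degrees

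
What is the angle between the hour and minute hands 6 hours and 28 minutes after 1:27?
First find the time 6 hours and 28 minutes after 1:27.
Total minutes: 1 x 60 + 27 + 6 x 60 + 28 = 475.
475 mod 720 = 475 minutes = 7:55.
Now compute the angle at 7:55:
Hour hand: 7 x 30 + 55 x 0.5 = 237.5 degrees
Minute hand: 55 x 6 = 330 degrees
Difference: |237.5 - 330| = 92.5 degrees
The angle is 92.5 degrees

Final answer: 92.5 degrees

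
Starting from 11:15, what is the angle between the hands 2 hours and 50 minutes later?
First find the time 2 hours and 50 minutes after 11:15.
Total minutes: 11 x 60 + 15 + 2 x 60 + 50 = 845.
845 mod 720 = 125 minutes = 2:05.
Now compute the angle at 2:05:
Hour hand: 2 x 30 + 5 x 0.5 = 62.5 degrees
Minute hand: 5 x 6 = 30 degrees
Difference: |62.5 - 30| = 32.5 degrees
The angle is 32.5 degrees

Final answer: 32.5 degrees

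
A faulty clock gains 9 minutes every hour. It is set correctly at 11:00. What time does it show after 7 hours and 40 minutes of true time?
For every 60 true minutes, the faulty clock advances 60 + 9 = 69 minutes.
True elapsed: 7 hours and 40 minutes = 460 minutes.
Faulty clock advances: 460 x 69/60 = 529 minutes (drift: 69 minutes ahead).
Shown time: 11:00 + 529 minutes = 7:49.

Final answer: 7:49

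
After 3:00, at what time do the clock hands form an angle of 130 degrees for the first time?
At t minutes past 3:00, the hour hand is at 30 x 3 + 0.5t degrees and the minute hand is at 6t degrees.
The smaller angle between them is 130 degrees when |30H - 5.5t| = 130 or |30H - 5.5t| = 230.
With H = 3, solve 30 x 3 - 5.5t = +/- target for each target:
  t = (30 x 3 - 130) / 5.5 = -7.27 (outside (0, 60))
  t = (30 x 3 + 130) / 5.5 = 40
  t = (30 x 3 - 230) / 5.5 = -25.45 (outside (0, 60))
  t = (30 x 3 + 230) / 5.5 = 58.18
Valid solutions in (0, 60): {40, 58.18} minutes.
The first occurrence is t = 40 minutes.
The hands form a 130-degree angle at 40 minutes past 3:00.

Final answer: 40 minutes past 3:00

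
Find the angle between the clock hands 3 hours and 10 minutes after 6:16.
First find the time 3 hours and 10 minutes after 6:16.
Total minutes: 6 x 60 + 16 + 3 x 60 + 10 = 566.
566 mod 720 = 566 minutes = 9:26.
Now compute the angle at 9:26:
Hour hand: 9 x 30 + 26 x 0.5 = 283 degrees
Minute hand: 26 x 6 = 156 degrees
Difference: |283 - 156| = 127 degrees
The angle is 127 degrees

Final answer: 127 degrees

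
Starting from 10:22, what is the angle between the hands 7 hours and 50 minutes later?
First find the time 7 hours and 50 minutes after 10:22.
Total minutes: 10 x 60 + 22 + 7 x 60 + 50 = 1092.
1092 mod 720 = 372 minutes = 6:12.
Now compute the angle at 6:12:
Hour hand: 6 x 30 + 12 x 0.5 = 186 degrees
Minute hand: 12 x 6 = 72 degrees
Difference: |186 - 72| = 114 degrees
The angle is 114 degrees

Final answer: 114 degrees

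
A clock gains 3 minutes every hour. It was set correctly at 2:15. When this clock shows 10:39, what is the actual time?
For every 60 true minutes, the faulty clock advances 63 minutes, so 1 faulty-clock minute corresponds to 60/63 true minutes.
From 2:15 to 10:39 on the faulty dial is 504 minutes.
True elapsed: 504 x 60/63 = 480 minutes = 8 hours.
True time: 2:15 + 8 hours = 10:15.

Final answer: 10:15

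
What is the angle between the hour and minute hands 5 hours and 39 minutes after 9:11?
First find the time 5 hours and 39 minutes after 9:11.
Total minutes: 9 x 60 + 11 + 5 x 60 + 39 = 890.
890 mod 720 = 170 minutes = 2:50.
Now compute the angle at 2:50:
Hour hand: 2 x 30 + 50 x 0.5 = 85 degrees
Minute hand: 50 x 6 = 300 degrees
Difference: |85 - 300| = 215 degrees
Smaller angle: 360 - 215 = 145 degrees

Final answer: 145 degrees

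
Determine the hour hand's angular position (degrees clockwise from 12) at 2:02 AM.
The hour hand moves 30 degrees per hour and 0.5 degrees per minute.
At 2:02: (2) x 30 + 2 x 0.5 = 60 + 1 = 61 degrees

Final answer: 61 degrees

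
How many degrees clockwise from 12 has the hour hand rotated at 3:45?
The hour hand moves 30 degrees per hour and 0.5 degrees per minute.
At 3:45: (3) x 30 + 45 x 0.5 = 90 + 22.5 = 112.5 degrees

Final answer: 112.5 degrees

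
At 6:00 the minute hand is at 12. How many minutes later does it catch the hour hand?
The minute hand gains 5.5 degrees per minute on the hour hand.
At 6:00, the hour hand is at 180 degrees and the minute hand is at 0 degrees.
The gap is 180 degrees. Time to close: 180/5.5 = 60 x 6/11 = 32.73 minutes.
The hands overlap at 32.73 minutes past 6:00.

Final answer: 32.73 minutes past 6:00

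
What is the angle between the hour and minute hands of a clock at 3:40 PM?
Hour hand position: 3 x 30 + 40 x 0.5 = 110 degrees
Minute hand position: 40 x 6 = 240 degrees
Difference: |110 - 240| = 130 degrees
The angle between the hands is 130 degrees

Final answer: 130 degrees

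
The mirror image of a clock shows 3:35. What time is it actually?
Reflection across the vertical (12-6) axis maps a hand at angle A degrees to (360 - A) degrees, which sends a reading of T minutes past 12:00 to (720 - T) minutes past 12:00.
Mirror reads 3:35 = 215 minutes past 12:00.
Actual time: (720 - 215) mod 720 = 505 minutes = 8:25.

Final answer: 8:25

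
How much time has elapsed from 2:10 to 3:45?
From 2:10 to 3:45:
(3 x 60 + 45) - (2 x 60 + 10) = 225 - 130 = 95 minutes
= 1 hour and 35 minutes

Final answer: 1 hour and 35 minutes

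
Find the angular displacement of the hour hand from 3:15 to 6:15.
The hour hand moves 0.5 degrees per minute.
Time elapsed: 6:15 - 3:15 = 180 minutes
Angular displacement: 180 x 0.5 = 90 degrees

Final answer: 90 degrees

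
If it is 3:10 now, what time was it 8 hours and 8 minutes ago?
Starting time: 3:10 = 190 total minutes past 12:00
Subtracting: 8 hours and 8 minutes = 488 minutes
190 - 488 = -298 (negative, add 12 hours = 720) = 422 minutes
= 7 hours and 2 minutes past 12:00 = 7:02

Final answer: 7:02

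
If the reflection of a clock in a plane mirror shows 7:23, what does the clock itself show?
Reflection across the vertical (12-6) axis maps a hand at angle A degrees to (360 - A) degrees, which sends a reading of T minutes past 12:00 to (720 - T) minutes past 12:00.
Mirror reads 7:23 = 443 minutes past 12:00.
Actual time: (720 - 443) mod 720 = 277 minutes = 4:37.

Final answer: 4:37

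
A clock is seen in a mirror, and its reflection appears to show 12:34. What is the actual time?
Reflection across the vertical (12-6) axis maps a hand at angle A degrees to (360 - A) degrees, which sends a reading of T minutes past 12:00 to (720 - T) minutes past 12:00.
Mirror reads 12:34 = 34 minutes past 12:00.
Actual time: (720 - 34) mod 720 = 686 minutes = 11:26.

Final answer: 11:26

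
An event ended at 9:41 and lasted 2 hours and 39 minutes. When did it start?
Starting time: 9:41 = 581 total minutes past 12:00
Subtracting: 2 hours and 39 minutes = 159 minutes
581 - 159 = 422 minutes
= 7 hours and 2 minutes past 12:00 = 7:02

Final answer: 7:02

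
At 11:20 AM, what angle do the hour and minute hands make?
Hour hand position: 11 x 30 + 20 x 0.5 = 340 degrees
Minute hand position: 20 x 6 = 120 degrees
Difference: |340 - 120| = 220 degrees
Since 220 > 180, the smaller angle is 360 - 220 = 140 degrees

Final answer: 140 degrees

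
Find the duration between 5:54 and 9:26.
From 5:54 to 9:26:
(9 x 60 + 26) - (5 x 60 + 54) = 566 - 354 = 212 minutes
= 3 hours and 32 minutes

Final answer: 3 hours and 32 minutes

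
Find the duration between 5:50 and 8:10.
From 5:50 to 8:10:
(8 x 60 + 10) - (5 x 60 + 50) = 490 - 350 = 140 minutes
= 2 hours and 20 minutes

Final answer: 2 hours and 20 minutes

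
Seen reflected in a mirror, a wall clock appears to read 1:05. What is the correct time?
Reflection across the vertical (12-6) axis maps a hand at angle A degrees to (360 - A) degrees, which sends a reading of T minutes past 12:00 to (720 - T) minutes past 12:00.
Mirror reads 1:05 = 65 minutes past 12:00.
Actual time: (720 - 65) mod 720 = 655 minutes = 10:55.

Final answer: 10:55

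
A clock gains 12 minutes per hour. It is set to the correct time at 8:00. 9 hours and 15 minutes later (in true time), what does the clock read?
For every 60 true minutes, the faulty clock advances 60 + 12 = 72 minutes.
True elapsed: 9 hours and 15 minutes = 555 minutes.
Faulty clock advances: 555 x 72/60 = 666 minutes (drift: 111 minutes ahead).
Shown time: 8:00 + 666 minutes = 7:06.

Final answer: 7:06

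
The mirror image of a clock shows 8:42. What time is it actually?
Reflection across the vertical (12-6) axis maps a hand at angle A degrees to (360 - A) degrees, which sends a reading of T minutes past 12:00 to (720 - T) minutes past 12:00.
Mirror reads 8:42 = 522 minutes past 12:00.
Actual time: (720 - 522) mod 720 = 198 minutes = 3:18.

Final answer: 3:18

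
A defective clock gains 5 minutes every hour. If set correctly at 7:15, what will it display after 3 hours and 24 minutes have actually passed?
For every 60 true minutes, the faulty clock advances 60 + 5 = 65 minutes.
True elapsed: 3 hours and 24 minutes = 204 minutes.
Faulty clock advances: 204 x 65/60 = 221 minutes (drift: 17 minutes ahead).
Shown time: 7:15 + 221 minutes = 10:56.

Final answer: 10:56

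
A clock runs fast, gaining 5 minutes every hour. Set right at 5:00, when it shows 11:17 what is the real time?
For every 60 true minutes, the faulty clock advances 65 minutes, so 1 faulty-clock minute corresponds to 60/65 true minutes.
From 5:00 to 11:17 on the faulty dial is 377 minutes.
True elapsed: 377 x 60/65 = 348 minutes = 5 hours and 48 minutes.
True time: 5:00 + 5 hours and 48 minutes = 10:48.

Final answer: 10:48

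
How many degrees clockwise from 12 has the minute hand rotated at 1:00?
The minute hand moves 6 degrees per minute.
At 1:00: 0 x 6 = 0 degrees

Final answer: 0 degrees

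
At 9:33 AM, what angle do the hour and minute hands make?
Hour hand position: 9 x 30 + 33 x 0.5 = 286.5 degrees
Minute hand position: 33 x 6 = 198 degrees
Difference: |286.5 - 198| = 88.5 degrees
The angle between the hands is 88.5 degrees

Final answer: 88.5 degrees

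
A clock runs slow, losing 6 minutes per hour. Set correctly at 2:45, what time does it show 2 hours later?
For every 60 true minutes, the faulty clock advances 60 - 6 = 54 minutes.
True elapsed: 2 hours = 120 minutes.
Faulty clock advances: 120 x 54/60 = 108 minutes (drift: 12 minutes behind).
Shown time: 2:45 + 108 minutes = 4:33.

Final answer: 4:33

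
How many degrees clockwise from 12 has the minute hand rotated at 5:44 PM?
The minute hand moves 6 degrees per minute.
At 5:44: 44 x 6 = 264 degrees

Final answer: 264 degrees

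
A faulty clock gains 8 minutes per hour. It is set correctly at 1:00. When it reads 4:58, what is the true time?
For every 60 true minutes, the faulty clock advances 68 minutes, so 1 faulty-clock minute corresponds to 60/68 true minutes.
From 1:00 to 4:58 on the faulty dial is 238 minutes.
True elapsed: 238 x 60/68 = 210 minutes = 3 hours and 30 minutes.
True time: 1:00 + 3 hours and 30 minutes = 4:30.

Final answer: 4:30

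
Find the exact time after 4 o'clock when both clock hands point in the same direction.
The minute hand gains 5.5 degrees per minute on the hour hand.
At 4:00, the hour hand is at 120 degrees and the minute hand is at 0 degrees.
The gap is 120 degrees. Time to close: 120/5.5 = 60 x 4/11 = 21.82 minutes.
The hands overlap at 21.82 minutes past 4:00.

Final answer: 21.82 minutes past 4:00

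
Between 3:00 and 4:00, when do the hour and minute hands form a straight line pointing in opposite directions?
For hands to be 180 degrees apart: |30H - 5.5t| = 180
With H = 3: t = (30 x 3 + 180)/5.5 = 49.09 or t = (30 x 3 - 180)/5.5 = -16.36
First valid solution (0 < t < 60): t = 49.09 minutes
The hands are opposite at 49.09 minutes past 3:00.

Final answer: 49.09 minutes past 3:00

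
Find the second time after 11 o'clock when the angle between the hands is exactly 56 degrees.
At t minutes past 11:00, the hour hand is at 30 x 11 + 0.5t degrees and the minute hand is at 6t degrees.
The smaller angle between them is 56 degrees when |30H - 5.5t| = 56 or |30H - 5.5t| = 304.
With H = 11, solve 30 x 11 - 5.5t = +/- target for each target:
  t = (30 x 11 - 56) / 5.5 = 49.82
  t = (30 x 11 + 56) / 5.5 = 70.18 (outside (0, 60))
  t = (30 x 11 - 304) / 5.5 = 4.73
  t = (30 x 11 + 304) / 5.5 = 115.27 (outside (0, 60))
Valid solutions in (0, 60): {4.73, 49.82} minutes.
The second occurrence is t = 49.82 minutes.
The hands form a 56-degree angle at 49.82 minutes past 11:00.

Final answer: 49.82 minutes past 11:00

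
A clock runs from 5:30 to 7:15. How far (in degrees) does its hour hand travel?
The hour hand moves 0.5 degrees per minute.
Time elapsed: 7:15 - 5:30 = 105 minutes
Angular displacement: 105 x 0.5 = 52.5 degrees

Final answer: 52.5 degrees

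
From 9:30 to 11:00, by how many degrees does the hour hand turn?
The hour hand moves 0.5 degrees per minute.
Time elapsed: 11:00 - 9:30 = 90 minutes
Angular displacement: 90 x 0.5 = 45 degrees

Final answer: 45 degrees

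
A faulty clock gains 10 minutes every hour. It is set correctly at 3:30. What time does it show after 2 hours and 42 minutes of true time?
For every 60 true minutes, the faulty clock advances 60 + 10 = 70 minutes.
True elapsed: 2 hours and 42 minutes = 162 minutes.
Faulty clock advances: 162 x 70/60 = 189 minutes (drift: 27 minutes ahead).
Shown time: 3:30 + 189 minutes = 6:39.

Final answer: 6:39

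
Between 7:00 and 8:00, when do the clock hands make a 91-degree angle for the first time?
At t minutes past 7:00, the hour hand is at 30 x 7 + 0.5t degrees and the minute hand is at 6t degrees.
The smaller angle between them is 91 degrees when |30H - 5.5t| = 91 or |30H - 5.5t| = 269.
With H = 7, solve 30 x 7 - 5.5t = +/- target for each target:
  t = (30 x 7 - 91) / 5.5 = 21.64
  t = (30 x 7 + 91) / 5.5 = 54.73
  t = (30 x 7 - 269) / 5.5 = -10.73 (outside (0, 60))
  t = (30 x 7 + 269) / 5.5 = 87.09 (outside (0, 60))
Valid solutions in (0, 60): {21.64, 54.73} minutes.
The first occurrence is t = 21.64 minutes.
The hands form a 91-degree angle at 21.64 minutes past 7:00.

Final answer: 21.64 minutes past 7:00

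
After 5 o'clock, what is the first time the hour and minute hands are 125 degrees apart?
At t minutes past 5:00, the hour hand is at 30 x 5 + 0.5t degrees and the minute hand is at 6t degrees.
The smaller angle between them is 125 degrees when |30H - 5.5t| = 125 or |30H - 5.5t| = 235.
With H = 5, solve 30 x 5 - 5.5t = +/- target for each target:
  t = (30 x 5 - 125) / 5.5 = 4.55
  t = (30 x 5 + 125) / 5.5 = 50
  t = (30 x 5 - 235) / 5.5 = -15.45 (outside (0, 60))
  t = (30 x 5 + 235) / 5.5 = 70 (outside (0, 60))
Valid solutions in (0, 60): {4.55, 50} minutes.
The first occurrence is t = 4.55 minutes.
The hands form a 125-degree angle at 4.55 minutes past 5:00.

Final answer: 4.55 minutes past 5:00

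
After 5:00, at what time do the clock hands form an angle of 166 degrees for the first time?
At t minutes past 5:00, the hour hand is at 30 x 5 + 0.5t degrees and the minute hand is at 6t degrees.
The smaller angle between them is 166 degrees when |30H - 5.5t| = 166 or |30H - 5.5t| = 194.
With H = 5, solve 30 x 5 - 5.5t = +/- target for each target:
  t = (30 x 5 - 166) / 5.5 = -2.91 (outside (0, 60))
  t = (30 x 5 + 166) / 5.5 = 57.45
  t = (30 x 5 - 194) / 5.5 = -8 (outside (0, 60))
  t = (30 x 5 + 194) / 5.5 = 62.55 (outside (0, 60))
Valid solutions in (0, 60): {57.45} minutes.
The first occurrence is t = 57.45 minutes.
The hands form a 166-degree angle at 57.45 minutes past 5:00.

Final answer: 57.45 minutes past 5:00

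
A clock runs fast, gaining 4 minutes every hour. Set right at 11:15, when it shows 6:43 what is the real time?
For every 60 true minutes, the faulty clock advances 64 minutes, so 1 faulty-clock minute corresponds to 60/64 true minutes.
From 11:15 to 6:43 on the faulty dial is 448 minutes.
True elapsed: 448 x 60/64 = 420 minutes = 7 hours.
True time: 11:15 + 7 hours = 6:15.

Final answer: 6:15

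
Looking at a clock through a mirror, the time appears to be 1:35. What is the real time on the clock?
Reflection across the vertical (12-6) axis maps a hand at angle A degrees to (360 - A) degrees, which sends a reading of T minutes past 12:00 to (720 - T) minutes past 12:00.
Mirror reads 1:35 = 95 minutes past 12:00.
Actual time: (720 - 95) mod 720 = 625 minutes = 10:25.

Final answer: 10:25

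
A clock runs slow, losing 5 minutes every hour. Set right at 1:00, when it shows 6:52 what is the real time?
For every 60 true minutes, the faulty clock advances 55 minutes, so 1 faulty-clock minute corresponds to 60/55 true minutes.
From 1:00 to 6:52 on the faulty dial is 352 minutes.
True elapsed: 352 x 60/55 = 384 minutes = 6 hours and 24 minutes.
True time: 1:00 + 6 hours and 24 minutes = 7:24.

Final answer: 7:24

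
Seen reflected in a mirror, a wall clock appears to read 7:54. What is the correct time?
Reflection across the vertical (12-6) axis maps a hand at angle A degrees to (360 - A) degrees, which sends a reading of T minutes past 12:00 to (720 - T) minutes past 12:00.
Mirror reads 7:54 = 474 minutes past 12:00.
Actual time: (720 - 474) mod 720 = 246 minutes = 4:06.

Final answer: 4:06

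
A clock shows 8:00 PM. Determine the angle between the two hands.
Hour hand position: 8 x 30 + 0 x 0.5 = 240 degrees
Minute hand position: 0 x 6 = 0 degrees
Difference: |240 - 0| = 240 degrees
Since 240 > 180, the smaller angle is 360 - 240 = 120 degrees

Final answer: 120 degrees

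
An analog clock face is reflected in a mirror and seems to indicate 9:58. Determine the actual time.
Reflection across the vertical (12-6) axis maps a hand at angle A degrees to (360 - A) degrees, which sends a reading of T minutes past 12:00 to (720 - T) minutes past 12:00.
Mirror reads 9:58 = 598 minutes past 12:00.
Actual time: (720 - 598) mod 720 = 122 minutes = 2:02.

Final answer: 2:02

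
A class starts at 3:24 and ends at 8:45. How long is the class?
From 3:24 to 8:45:
(8 x 60 + 45) - (3 x 60 + 24) = 525 - 204 = 321 minutes
= 5 hours and 21 minutes

Final answer: 5 hours and 21 minutes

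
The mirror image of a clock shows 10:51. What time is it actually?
Reflection across the vertical (12-6) axis maps a hand at angle A degrees to (360 - A) degrees, which sends a reading of T minutes past 12:00 to (720 - T) minutes past 12:00.
Mirror reads 10:51 = 651 minutes past 12:00.
Actual time: (720 - 651) mod 720 = 69 minutes = 1:09.

Final answer: 1:09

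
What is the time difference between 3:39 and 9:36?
From 3:39 to 9:36:
(9 x 60 + 36) - (3 x 60 + 39) = 576 - 219 = 357 minutes
= 5 hours and 57 minutes

Final answer: 5 hours and 57 minutes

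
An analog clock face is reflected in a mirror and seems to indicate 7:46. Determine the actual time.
Reflection across the vertical (12-6) axis maps a hand at angle A degrees to (360 - A) degrees, which sends a reading of T minutes past 12:00 to (720 - T) minutes past 12:00.
Mirror reads 7:46 = 466 minutes past 12:00.
Actual time: (720 - 466) mod 720 = 254 minutes = 4:14.

Final answer: 4:14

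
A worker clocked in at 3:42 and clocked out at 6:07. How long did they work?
From 3:42 to 6:07:
(6 x 60 + 7) - (3 x 60 + 42) = 367 - 222 = 145 minutes
= 2 hours and 25 minutes

Final answer: 2 hours and 25 minutes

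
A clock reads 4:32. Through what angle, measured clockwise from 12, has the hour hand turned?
The hour hand moves 30 degrees per hour and 0.5 degrees per minute.
At 4:32: (4) x 30 + 32 x 0.5 = 120 + 16 = 136 degrees

Final answer: 136 degrees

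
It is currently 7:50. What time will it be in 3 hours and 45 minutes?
Starting time: 7:50
Adding 45 minutes to 50 minutes: 50 + 45 = 95 minutes = 1 hour and 35 minutes
Adding 3 hours: 7 + 3 + 1 (carry) = 11
Final time: 11:35

Final answer: 11:35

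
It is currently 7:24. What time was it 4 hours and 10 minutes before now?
Starting time: 7:24 = 444 total minutes past 12:00
Subtracting: 4 hours and 10 minutes = 250 minutes
444 - 250 = 194 minutes
= 3 hours and 14 minutes past 12:00 = 3:14

Final answer: 3:14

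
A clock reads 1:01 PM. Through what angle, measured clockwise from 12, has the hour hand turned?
The hour hand moves 30 degrees per hour and 0.5 degrees per minute.
At 1:01: (1) x 30 + 1 x 0.5 = 30 + 0.5 = 30.5 degrees

Final answer: 30.5 degrees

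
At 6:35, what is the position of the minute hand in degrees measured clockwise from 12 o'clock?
The minute hand moves 6 degrees per minute.
At 6:35: 35 x 6 = 210 degrees

Final answer: 210 degrees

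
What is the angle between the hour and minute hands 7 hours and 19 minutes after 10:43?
First find the time 7 hours and 19 minutes after 10:43.
Total minutes: 10 x 60 + 43 + 7 x 60 + 19 = 1082.
1082 mod 720 = 362 minutes = 6:02.
Now compute the angle at 6:02:
Hour hand: 6 x 30 + 2 x 0.5 = 181 degrees
Minute hand: 2 x 6 = 12 degrees
Difference: |181 - 12| = 169 degrees
The angle is 169 degrees

Final answer: 169 degrees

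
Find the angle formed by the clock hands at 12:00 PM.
Hour hand position: 0 x 30 + 0 x 0.5 = 0 degrees
Minute hand position: 0 x 6 = 0 degrees
Difference: |0 - 0| = 0 degrees
The angle between the hands is 0 degrees

Final answer: 0 degrees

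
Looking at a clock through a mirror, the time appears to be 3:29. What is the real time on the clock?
Reflection across the vertical (12-6) axis maps a hand at angle A degrees to (360 - A) degrees, which sends a reading of T minutes past 12:00 to (720 - T) minutes past 12:00.
Mirror reads 3:29 = 209 minutes past 12:00.
Actual time: (720 - 209) mod 720 = 511 minutes = 8:31.

Final answer: 8:31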